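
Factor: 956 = 2^2*239^1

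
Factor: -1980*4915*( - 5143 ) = 50050133100 = 2^2*3^2 * 5^2 *11^1*37^1*139^1*983^1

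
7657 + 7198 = 14855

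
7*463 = 3241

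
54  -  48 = 6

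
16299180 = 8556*1905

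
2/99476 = 1/49738= 0.00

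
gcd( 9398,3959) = 37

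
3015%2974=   41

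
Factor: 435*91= 39585  =  3^1 *5^1*7^1*13^1*29^1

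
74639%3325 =1489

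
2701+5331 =8032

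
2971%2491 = 480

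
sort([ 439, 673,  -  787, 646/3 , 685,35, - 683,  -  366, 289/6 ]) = [ - 787, -683, - 366,35, 289/6,  646/3, 439,673, 685] 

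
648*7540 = 4885920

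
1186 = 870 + 316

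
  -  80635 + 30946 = - 49689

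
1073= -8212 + 9285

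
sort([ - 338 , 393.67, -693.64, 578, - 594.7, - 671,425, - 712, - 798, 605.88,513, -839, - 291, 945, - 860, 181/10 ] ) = [ - 860, - 839, - 798, - 712, - 693.64  , - 671,-594.7  , - 338, - 291,181/10, 393.67, 425, 513,578, 605.88, 945]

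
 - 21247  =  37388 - 58635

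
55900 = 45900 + 10000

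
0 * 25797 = 0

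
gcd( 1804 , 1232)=44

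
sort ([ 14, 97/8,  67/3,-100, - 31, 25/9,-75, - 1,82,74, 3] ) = [ - 100, - 75, - 31,-1,25/9, 3, 97/8, 14,67/3, 74, 82]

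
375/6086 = 375/6086=0.06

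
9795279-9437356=357923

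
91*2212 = 201292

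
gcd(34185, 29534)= 1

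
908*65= 59020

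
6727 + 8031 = 14758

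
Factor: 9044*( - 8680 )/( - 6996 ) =2^3 * 3^( - 1)*5^1*7^2*11^(-1)*17^1*19^1 *31^1*53^( - 1) = 19625480/1749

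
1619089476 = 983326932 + 635762544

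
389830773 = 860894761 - 471063988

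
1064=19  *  56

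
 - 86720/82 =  - 1058 + 18/41 = -1057.56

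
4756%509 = 175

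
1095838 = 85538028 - 84442190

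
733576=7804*94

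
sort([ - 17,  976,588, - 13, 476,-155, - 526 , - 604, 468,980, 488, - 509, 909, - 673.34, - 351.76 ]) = [-673.34, - 604, - 526, - 509, - 351.76, - 155, - 17 , - 13, 468, 476, 488,  588 , 909,  976, 980 ]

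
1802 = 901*2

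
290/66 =4 + 13/33 = 4.39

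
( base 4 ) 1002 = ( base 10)66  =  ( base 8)102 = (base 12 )56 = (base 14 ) 4a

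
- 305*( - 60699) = 18513195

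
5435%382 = 87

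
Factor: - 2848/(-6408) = 4/9 = 2^2*3^( - 2)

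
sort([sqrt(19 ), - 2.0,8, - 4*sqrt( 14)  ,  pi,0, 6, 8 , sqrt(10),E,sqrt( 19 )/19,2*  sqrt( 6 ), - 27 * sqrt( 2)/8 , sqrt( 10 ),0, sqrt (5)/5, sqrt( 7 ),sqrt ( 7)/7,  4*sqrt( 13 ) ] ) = [ - 4*sqrt ( 14 ), - 27*sqrt( 2 )/8, - 2.0, 0, 0, sqrt(19 )/19,sqrt( 7)/7, sqrt(5 ) /5, sqrt(7 ),E, pi, sqrt (10 ),sqrt(10), sqrt(19 ),2 * sqrt ( 6), 6, 8,8,4*sqrt (13)]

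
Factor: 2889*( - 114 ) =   -  329346  =  - 2^1*3^4*19^1*107^1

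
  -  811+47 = -764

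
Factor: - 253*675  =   - 170775 = - 3^3*5^2*11^1*23^1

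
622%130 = 102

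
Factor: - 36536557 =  - 53^1*689369^1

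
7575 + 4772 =12347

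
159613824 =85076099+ 74537725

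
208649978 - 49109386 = 159540592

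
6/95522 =3/47761 = 0.00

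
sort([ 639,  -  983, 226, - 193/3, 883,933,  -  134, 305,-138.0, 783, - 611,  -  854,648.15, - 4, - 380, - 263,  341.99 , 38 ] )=[-983,  -  854 ,  -  611, - 380, -263,- 138.0,-134,  -  193/3,-4,  38, 226, 305,  341.99,639, 648.15, 783, 883,933] 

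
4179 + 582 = 4761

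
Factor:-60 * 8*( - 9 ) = 4320=2^5* 3^3*5^1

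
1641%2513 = 1641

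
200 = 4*50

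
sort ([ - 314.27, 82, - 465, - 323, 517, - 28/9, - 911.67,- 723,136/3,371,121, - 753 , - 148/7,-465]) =[ - 911.67, -753, - 723, - 465 , - 465, - 323, - 314.27,  -  148/7, - 28/9,136/3,82, 121, 371,517]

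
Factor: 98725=5^2 * 11^1*359^1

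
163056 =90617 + 72439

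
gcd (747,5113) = 1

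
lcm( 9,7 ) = 63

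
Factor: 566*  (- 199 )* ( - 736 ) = 2^6*23^1*199^1 * 283^1 = 82898624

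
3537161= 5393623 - 1856462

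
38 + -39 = -1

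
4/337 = 4/337=0.01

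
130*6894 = 896220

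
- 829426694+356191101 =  - 473235593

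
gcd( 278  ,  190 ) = 2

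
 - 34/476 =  - 1/14 = - 0.07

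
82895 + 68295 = 151190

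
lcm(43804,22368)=1051296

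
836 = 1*836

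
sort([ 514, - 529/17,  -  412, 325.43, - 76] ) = [ - 412, - 76, - 529/17, 325.43,514]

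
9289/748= 12 + 313/748 = 12.42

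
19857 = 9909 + 9948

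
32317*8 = 258536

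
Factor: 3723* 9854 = 36686442=   2^1*3^1*13^1*17^1 *73^1 * 379^1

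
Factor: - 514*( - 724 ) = 372136 = 2^3*181^1*257^1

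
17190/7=17190/7 = 2455.71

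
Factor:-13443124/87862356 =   -  3360781/21965589 = - 3^( - 2)*17^2*29^1*401^1*2440621^( - 1 )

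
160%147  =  13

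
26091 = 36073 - 9982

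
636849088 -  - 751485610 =1388334698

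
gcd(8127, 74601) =27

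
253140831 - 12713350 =240427481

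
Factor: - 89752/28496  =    -  2^(- 1 )*137^( - 1) * 863^1 =- 863/274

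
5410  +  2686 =8096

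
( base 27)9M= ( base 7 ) 526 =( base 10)265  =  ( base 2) 100001001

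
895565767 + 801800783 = 1697366550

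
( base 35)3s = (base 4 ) 2011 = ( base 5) 1013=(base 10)133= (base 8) 205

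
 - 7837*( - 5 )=39185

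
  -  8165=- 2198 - 5967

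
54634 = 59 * 926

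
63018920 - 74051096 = -11032176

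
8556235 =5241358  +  3314877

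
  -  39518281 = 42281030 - 81799311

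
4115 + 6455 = 10570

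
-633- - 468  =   - 165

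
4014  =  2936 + 1078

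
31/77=31/77 = 0.40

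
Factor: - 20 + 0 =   -  20   =  - 2^2 * 5^1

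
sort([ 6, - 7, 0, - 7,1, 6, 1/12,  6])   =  [ - 7, - 7 , 0, 1/12,1, 6, 6, 6 ]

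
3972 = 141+3831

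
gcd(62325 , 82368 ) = 9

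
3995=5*799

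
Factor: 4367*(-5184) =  - 22638528=- 2^6*3^4*11^1 * 397^1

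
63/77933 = 63/77933 = 0.00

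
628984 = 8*78623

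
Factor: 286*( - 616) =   -  176176= -2^4 * 7^1*11^2*13^1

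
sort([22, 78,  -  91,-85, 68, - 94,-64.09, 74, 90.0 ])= [ - 94,-91, - 85 ,-64.09, 22,68,74, 78,  90.0]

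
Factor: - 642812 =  - 2^2 * 271^1*593^1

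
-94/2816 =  - 47/1408 = - 0.03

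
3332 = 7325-3993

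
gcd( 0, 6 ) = 6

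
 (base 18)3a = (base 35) 1T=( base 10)64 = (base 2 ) 1000000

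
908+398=1306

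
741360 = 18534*40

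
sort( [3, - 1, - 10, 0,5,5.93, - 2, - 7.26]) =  [  -  10, - 7.26,- 2, - 1, 0, 3,5, 5.93 ]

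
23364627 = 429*54463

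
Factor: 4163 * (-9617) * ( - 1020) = 40836282420 = 2^2*3^1*5^1*17^1*23^1*59^1*163^1*181^1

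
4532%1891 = 750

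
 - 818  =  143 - 961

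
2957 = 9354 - 6397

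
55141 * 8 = 441128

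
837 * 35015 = 29307555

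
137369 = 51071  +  86298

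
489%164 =161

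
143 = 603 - 460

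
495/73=495/73=6.78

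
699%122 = 89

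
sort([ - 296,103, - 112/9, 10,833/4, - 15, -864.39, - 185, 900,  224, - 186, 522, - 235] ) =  [ - 864.39,-296, - 235, - 186,  -  185,- 15, - 112/9,  10,103, 833/4,224 , 522 , 900]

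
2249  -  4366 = -2117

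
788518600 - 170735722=617782878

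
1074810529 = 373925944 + 700884585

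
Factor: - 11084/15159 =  - 2^2*3^ ( - 1)*17^1 * 31^(-1 ) = - 68/93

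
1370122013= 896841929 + 473280084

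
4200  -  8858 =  - 4658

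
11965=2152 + 9813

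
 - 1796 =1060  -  2856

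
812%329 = 154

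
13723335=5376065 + 8347270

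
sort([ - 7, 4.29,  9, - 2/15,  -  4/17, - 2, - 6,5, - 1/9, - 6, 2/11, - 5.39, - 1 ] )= [ - 7, - 6, - 6, -5.39, - 2, - 1, - 4/17, -2/15, - 1/9,2/11, 4.29,  5,9 ]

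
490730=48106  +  442624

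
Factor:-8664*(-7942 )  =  2^4*3^1*11^1 *19^4  =  68809488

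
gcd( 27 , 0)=27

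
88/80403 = 88/80403  =  0.00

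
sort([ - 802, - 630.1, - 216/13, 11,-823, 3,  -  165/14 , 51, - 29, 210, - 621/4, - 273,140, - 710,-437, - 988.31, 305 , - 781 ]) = [ - 988.31, - 823,-802, - 781, - 710, - 630.1, - 437, - 273, - 621/4, - 29,-216/13, - 165/14,3,11,  51, 140,  210, 305]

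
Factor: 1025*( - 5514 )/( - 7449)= 2^1*5^2*13^(  -  1 ) * 41^1 * 191^( - 1) * 919^1 = 1883950/2483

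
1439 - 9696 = - 8257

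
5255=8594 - 3339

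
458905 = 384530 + 74375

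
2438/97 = 2438/97 = 25.13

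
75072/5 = 15014 + 2/5 = 15014.40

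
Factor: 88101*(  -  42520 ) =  - 2^3*3^3*5^1 *13^1*251^1 * 1063^1 = -3746054520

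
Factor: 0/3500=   0= 0^1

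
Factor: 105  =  3^1*  5^1*7^1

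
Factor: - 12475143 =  - 3^2* 311^1*4457^1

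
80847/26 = 6219/2 = 3109.50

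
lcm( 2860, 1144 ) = 5720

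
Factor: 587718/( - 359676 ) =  - 317/194= - 2^( - 1)*97^(-1)*317^1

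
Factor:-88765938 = -2^1*3^2*4931441^1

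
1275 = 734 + 541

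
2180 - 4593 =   -  2413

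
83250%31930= 19390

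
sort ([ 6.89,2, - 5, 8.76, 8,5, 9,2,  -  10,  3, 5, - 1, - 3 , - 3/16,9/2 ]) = [ - 10, -5, - 3, - 1, - 3/16, 2,2 , 3, 9/2,5, 5,6.89, 8,8.76,9]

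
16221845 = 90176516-73954671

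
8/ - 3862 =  - 1+1927/1931= - 0.00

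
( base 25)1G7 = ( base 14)53A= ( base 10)1032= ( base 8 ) 2010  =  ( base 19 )2G6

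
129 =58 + 71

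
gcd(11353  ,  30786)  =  1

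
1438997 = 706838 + 732159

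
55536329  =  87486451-31950122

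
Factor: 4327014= 2^1  *3^1* 721169^1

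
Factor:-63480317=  - 63480317^1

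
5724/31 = 184+ 20/31 = 184.65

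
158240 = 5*31648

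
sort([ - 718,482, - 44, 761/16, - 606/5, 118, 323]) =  [ - 718, - 606/5, - 44,761/16,118,323,482 ] 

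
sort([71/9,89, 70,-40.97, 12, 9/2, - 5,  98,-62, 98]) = [-62, - 40.97, - 5,9/2, 71/9,12, 70, 89,98,  98 ]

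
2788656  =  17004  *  164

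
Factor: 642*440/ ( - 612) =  - 23540/51 = - 2^2*3^( - 1)*5^1 *11^1*17^ (-1)*107^1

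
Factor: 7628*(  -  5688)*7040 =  - 305451970560 = - 2^12*3^2*5^1*11^1*79^1 * 1907^1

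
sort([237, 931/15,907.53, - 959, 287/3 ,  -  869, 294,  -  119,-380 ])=[  -  959 , - 869 , - 380, -119, 931/15,287/3,237, 294, 907.53] 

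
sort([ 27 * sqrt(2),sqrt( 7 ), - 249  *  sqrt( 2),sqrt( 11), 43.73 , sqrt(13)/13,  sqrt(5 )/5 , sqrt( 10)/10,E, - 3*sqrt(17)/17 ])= [  -  249*sqrt (2 ), - 3 *sqrt(17 ) /17,sqrt( 13)/13,sqrt(10)/10,  sqrt(5 ) /5,sqrt(7),E, sqrt (11), 27*sqrt(2),  43.73 ] 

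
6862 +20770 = 27632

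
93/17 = 5 + 8/17 =5.47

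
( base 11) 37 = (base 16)28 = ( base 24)1G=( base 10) 40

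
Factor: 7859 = 29^1*271^1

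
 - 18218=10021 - 28239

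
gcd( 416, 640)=32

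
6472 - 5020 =1452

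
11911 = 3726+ 8185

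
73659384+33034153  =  106693537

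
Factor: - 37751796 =-2^2*3^2*1048661^1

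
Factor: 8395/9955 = 11^( - 1 )*23^1*73^1* 181^( - 1 ) = 1679/1991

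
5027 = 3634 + 1393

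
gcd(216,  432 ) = 216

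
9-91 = - 82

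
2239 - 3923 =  - 1684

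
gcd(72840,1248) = 24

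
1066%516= 34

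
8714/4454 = 4357/2227 = 1.96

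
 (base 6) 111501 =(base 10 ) 9469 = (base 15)2C14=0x24FD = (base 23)hkg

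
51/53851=51/53851 = 0.00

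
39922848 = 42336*943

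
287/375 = 287/375 = 0.77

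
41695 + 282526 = 324221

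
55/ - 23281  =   - 1+23226/23281 = - 0.00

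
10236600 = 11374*900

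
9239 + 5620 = 14859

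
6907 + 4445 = 11352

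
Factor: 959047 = 31^1 * 30937^1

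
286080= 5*57216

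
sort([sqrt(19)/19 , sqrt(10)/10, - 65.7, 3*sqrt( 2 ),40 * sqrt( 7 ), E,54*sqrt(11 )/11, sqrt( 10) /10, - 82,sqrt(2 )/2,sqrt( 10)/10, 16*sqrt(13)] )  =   [ - 82, - 65.7,sqrt( 19)/19, sqrt(10) /10,sqrt(10 )/10,sqrt ( 10 ) /10,sqrt( 2) /2, E,3*sqrt(2), 54 *sqrt ( 11)/11,16*sqrt( 13 ), 40*sqrt(7 )]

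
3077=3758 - 681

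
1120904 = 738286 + 382618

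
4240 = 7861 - 3621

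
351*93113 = 32682663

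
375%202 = 173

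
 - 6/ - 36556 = 3/18278  =  0.00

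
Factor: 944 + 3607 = 4551 = 3^1*37^1*41^1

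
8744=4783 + 3961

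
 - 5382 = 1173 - 6555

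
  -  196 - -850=654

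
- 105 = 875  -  980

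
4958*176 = 872608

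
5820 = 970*6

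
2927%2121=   806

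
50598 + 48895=99493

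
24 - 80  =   - 56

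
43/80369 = 43/80369 = 0.00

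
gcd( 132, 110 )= 22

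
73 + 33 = 106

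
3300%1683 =1617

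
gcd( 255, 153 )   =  51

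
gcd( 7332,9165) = 1833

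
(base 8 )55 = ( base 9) 50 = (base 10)45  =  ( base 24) 1l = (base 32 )1d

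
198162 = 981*202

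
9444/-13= - 727 + 7/13 = - 726.46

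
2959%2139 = 820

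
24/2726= 12/1363  =  0.01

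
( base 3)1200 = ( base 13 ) 36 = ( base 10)45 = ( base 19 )27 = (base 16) 2D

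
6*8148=48888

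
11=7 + 4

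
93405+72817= 166222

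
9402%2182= 674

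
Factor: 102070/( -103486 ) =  - 865/877 = -5^1*173^1*877^( - 1)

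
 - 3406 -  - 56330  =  52924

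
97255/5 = 19451 = 19451.00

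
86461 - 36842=49619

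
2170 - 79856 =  - 77686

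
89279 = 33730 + 55549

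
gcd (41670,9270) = 90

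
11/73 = 11/73 = 0.15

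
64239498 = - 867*( - 74094) 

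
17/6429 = 17/6429 =0.00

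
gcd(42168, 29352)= 24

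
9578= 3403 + 6175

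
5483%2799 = 2684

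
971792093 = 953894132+17897961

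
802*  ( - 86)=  - 68972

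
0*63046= 0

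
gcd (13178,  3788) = 2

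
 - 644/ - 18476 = 161/4619 = 0.03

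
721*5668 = 4086628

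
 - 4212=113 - 4325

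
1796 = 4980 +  - 3184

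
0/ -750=0/1= - 0.00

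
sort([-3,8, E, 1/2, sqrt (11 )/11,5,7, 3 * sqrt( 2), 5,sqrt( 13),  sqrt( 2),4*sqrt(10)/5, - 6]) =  [  -  6 ,-3, sqrt(11)/11,1/2,sqrt ( 2),4*sqrt( 10) /5,E,sqrt( 13 ),3 * sqrt(2),5, 5, 7,8]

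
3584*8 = 28672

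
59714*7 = 417998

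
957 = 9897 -8940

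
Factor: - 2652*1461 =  - 2^2*3^2*13^1 *17^1*487^1 = - 3874572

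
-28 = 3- 31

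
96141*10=961410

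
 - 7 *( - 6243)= 43701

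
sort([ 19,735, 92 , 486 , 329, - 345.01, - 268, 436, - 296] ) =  [  -  345.01, - 296,-268,19, 92,329,436,  486  ,  735]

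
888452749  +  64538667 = 952991416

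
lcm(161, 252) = 5796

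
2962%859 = 385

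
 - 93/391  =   - 93/391 = - 0.24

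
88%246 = 88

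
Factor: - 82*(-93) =2^1* 3^1*31^1*41^1=7626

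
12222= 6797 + 5425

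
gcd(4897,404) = 1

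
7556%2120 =1196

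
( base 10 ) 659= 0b1010010011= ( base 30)lt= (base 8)1223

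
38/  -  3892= - 1 + 1927/1946 = - 0.01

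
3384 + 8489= 11873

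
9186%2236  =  242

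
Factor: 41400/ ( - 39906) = - 2300/2217  =  -2^2  *  3^( - 1 )*5^2*23^1*739^ ( - 1) 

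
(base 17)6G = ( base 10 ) 118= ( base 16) 76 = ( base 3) 11101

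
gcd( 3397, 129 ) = 43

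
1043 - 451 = 592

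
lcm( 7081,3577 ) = 346969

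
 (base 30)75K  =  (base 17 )156A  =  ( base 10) 6470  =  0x1946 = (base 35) 59u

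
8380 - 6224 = 2156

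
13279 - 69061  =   - 55782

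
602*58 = 34916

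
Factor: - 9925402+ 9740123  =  -41^1* 4519^1 = -  185279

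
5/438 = 5/438 = 0.01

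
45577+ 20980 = 66557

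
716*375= 268500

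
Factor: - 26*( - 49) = 2^1*7^2*13^1=1274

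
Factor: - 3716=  - 2^2*929^1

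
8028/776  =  2007/194 = 10.35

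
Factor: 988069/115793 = 115793^( - 1) * 988069^1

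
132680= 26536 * 5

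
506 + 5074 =5580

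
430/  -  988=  - 1 + 279/494 = - 0.44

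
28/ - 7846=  - 1  +  3909/3923 = - 0.00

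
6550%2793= 964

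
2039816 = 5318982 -3279166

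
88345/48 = 88345/48= 1840.52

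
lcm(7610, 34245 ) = 68490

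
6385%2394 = 1597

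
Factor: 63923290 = 2^1*5^1*47^1*277^1*491^1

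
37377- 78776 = - 41399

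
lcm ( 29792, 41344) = 2025856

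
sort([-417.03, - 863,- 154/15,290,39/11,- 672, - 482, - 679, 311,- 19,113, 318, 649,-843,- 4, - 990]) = [- 990, - 863, - 843, - 679,- 672,-482, - 417.03, -19,-154/15, - 4,39/11, 113 , 290, 311, 318 , 649]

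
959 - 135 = 824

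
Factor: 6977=6977^1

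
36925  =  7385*5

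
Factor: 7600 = 2^4*5^2*19^1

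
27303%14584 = 12719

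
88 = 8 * 11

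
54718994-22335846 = 32383148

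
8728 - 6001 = 2727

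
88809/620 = 143 + 149/620=   143.24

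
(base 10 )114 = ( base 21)59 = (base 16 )72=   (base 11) a4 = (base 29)3R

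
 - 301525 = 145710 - 447235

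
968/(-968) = - 1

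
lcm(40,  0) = 0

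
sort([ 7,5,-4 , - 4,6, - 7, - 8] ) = [ -8, - 7, - 4, - 4,5,6, 7] 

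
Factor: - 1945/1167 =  - 3^( - 1 )*5^1 = -  5/3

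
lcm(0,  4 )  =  0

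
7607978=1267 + 7606711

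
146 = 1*146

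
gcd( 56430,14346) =18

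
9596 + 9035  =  18631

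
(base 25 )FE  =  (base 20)J9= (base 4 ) 12011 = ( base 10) 389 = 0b110000101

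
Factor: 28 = 2^2*7^1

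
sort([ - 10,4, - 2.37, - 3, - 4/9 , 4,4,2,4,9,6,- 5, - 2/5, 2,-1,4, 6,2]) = [ - 10, - 5, - 3, - 2.37, - 1, - 4/9,-2/5,2,2,2,  4, 4, 4,4,4,6, 6,9 ]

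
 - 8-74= -82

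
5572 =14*398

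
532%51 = 22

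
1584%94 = 80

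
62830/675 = 93 + 11/135 = 93.08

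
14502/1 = 14502 = 14502.00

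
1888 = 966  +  922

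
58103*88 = 5113064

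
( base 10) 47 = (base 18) 2b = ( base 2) 101111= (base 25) 1M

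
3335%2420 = 915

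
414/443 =414/443 = 0.93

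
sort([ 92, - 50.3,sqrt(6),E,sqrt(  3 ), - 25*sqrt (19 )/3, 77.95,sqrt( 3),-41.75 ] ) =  [  -  50.3, - 41.75, - 25 * sqrt( 19) /3,sqrt(3 ),sqrt ( 3), sqrt(6),E,77.95,92 ] 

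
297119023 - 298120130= - 1001107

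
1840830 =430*4281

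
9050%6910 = 2140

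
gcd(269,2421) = 269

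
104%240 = 104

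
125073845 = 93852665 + 31221180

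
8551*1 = 8551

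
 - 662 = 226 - 888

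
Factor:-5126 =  - 2^1*11^1*233^1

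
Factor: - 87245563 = -31^1 *487^1*5779^1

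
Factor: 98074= 2^1*49037^1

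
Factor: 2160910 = 2^1*5^1*216091^1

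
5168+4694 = 9862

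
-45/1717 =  - 1 + 1672/1717 = -  0.03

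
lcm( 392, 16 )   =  784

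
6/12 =1/2=0.50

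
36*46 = 1656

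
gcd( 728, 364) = 364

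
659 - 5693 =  - 5034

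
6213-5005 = 1208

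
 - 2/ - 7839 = 2/7839 = 0.00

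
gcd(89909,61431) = 1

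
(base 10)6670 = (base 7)25306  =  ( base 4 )1220032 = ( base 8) 15016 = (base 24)bdm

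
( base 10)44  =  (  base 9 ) 48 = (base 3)1122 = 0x2c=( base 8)54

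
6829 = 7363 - 534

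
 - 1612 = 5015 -6627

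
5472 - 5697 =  - 225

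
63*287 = 18081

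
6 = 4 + 2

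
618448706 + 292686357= 911135063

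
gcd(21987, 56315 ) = 7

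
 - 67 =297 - 364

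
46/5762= 23/2881 = 0.01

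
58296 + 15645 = 73941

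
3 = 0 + 3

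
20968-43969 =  - 23001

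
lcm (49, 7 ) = 49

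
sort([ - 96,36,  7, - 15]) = [ - 96, - 15,7,36] 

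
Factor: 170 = 2^1*5^1 * 17^1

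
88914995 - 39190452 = 49724543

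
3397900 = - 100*(-33979 )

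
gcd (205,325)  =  5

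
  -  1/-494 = 1/494 = 0.00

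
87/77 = 1  +  10/77 = 1.13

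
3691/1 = 3691=3691.00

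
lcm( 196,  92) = 4508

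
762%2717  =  762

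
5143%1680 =103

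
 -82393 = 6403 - 88796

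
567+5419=5986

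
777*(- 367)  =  -285159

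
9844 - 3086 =6758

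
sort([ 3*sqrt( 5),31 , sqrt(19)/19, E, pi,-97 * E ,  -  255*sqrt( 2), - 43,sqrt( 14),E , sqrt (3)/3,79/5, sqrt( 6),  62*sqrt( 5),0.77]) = [-255*sqrt (2),  -  97 * E, - 43,sqrt( 19)/19, sqrt( 3 ) /3, 0.77, sqrt ( 6 ) , E , E, pi, sqrt( 14 ), 3*sqrt (5), 79/5, 31 , 62 *sqrt( 5)]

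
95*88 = 8360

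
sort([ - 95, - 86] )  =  [ - 95 ,-86 ] 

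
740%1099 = 740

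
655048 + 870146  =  1525194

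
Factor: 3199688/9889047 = 2^3*3^( - 4 )*7^(  -  1)*59^1*107^ ( - 1 )*163^( - 1) * 6779^1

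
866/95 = 9  +  11/95= 9.12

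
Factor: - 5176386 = -2^1*3^5*10651^1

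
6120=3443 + 2677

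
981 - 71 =910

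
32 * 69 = 2208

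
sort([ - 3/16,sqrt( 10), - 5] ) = [ - 5, - 3/16, sqrt( 10 )]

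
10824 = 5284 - - 5540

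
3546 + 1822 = 5368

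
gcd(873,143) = 1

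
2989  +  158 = 3147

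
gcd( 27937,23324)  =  7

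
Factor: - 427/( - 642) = 2^(  -  1)* 3^( - 1)*7^1 * 61^1*107^ ( - 1)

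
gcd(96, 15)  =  3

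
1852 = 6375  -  4523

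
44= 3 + 41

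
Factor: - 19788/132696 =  - 17/114 = - 2^ ( - 1 )*3^( - 1 ) * 17^1*19^( - 1)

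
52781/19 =2777+18/19 = 2777.95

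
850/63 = 13  +  31/63 = 13.49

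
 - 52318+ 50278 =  - 2040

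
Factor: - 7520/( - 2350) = 2^4*5^( - 1) = 16/5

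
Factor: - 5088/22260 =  - 2^3*5^( - 1 )*7^( - 1 ) = - 8/35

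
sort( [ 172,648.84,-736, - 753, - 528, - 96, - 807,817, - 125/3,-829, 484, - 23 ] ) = [ - 829, - 807, - 753, - 736, - 528, - 96,-125/3, - 23, 172, 484,648.84,817 ] 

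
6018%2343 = 1332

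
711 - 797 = -86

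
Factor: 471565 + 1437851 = 1909416 = 2^3*3^1*79559^1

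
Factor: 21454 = 2^1*17^1*631^1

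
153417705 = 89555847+63861858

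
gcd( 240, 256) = 16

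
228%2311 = 228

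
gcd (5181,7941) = 3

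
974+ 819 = 1793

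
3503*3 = 10509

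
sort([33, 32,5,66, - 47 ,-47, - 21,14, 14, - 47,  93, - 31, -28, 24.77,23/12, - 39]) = [ - 47,- 47, - 47, - 39, - 31, - 28, - 21 , 23/12,5,14,  14,24.77,  32,  33,66,93 ] 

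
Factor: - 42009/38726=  - 2^( - 1)*3^1*11^1*17^( - 2)*19^1  =  -627/578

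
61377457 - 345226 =61032231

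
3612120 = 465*7768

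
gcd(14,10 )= 2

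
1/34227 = 1/34227  =  0.00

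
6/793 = 6/793 = 0.01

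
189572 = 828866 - 639294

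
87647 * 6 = 525882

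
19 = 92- 73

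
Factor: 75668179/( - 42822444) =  - 2^(- 2)*3^( - 1 )*7^( - 1)*29^( - 1) * 31^2  *  71^1*1109^1*17579^( - 1) 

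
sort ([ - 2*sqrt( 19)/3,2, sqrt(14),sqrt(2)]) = [ - 2*sqrt(19 )/3,sqrt( 2 ), 2,sqrt(14)]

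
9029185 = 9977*905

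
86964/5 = 86964/5 = 17392.80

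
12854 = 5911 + 6943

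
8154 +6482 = 14636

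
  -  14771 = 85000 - 99771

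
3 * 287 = 861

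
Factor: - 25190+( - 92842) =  - 2^4*3^1 * 2459^1  =  - 118032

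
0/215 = 0 = 0.00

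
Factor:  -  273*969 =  - 3^2*7^1* 13^1*17^1*19^1 = -264537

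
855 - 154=701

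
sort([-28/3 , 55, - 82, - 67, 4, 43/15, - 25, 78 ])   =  [ - 82, - 67, - 25 ,-28/3,  43/15,4,55 , 78] 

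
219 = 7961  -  7742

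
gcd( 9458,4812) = 2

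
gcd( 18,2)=2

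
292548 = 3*97516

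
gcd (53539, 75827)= 1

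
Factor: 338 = 2^1 * 13^2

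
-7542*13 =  - 98046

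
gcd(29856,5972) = 4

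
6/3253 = 6/3253  =  0.00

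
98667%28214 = 14025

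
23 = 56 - 33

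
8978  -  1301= 7677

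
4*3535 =14140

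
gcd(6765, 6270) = 165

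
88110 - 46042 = 42068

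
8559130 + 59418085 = 67977215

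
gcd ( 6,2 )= 2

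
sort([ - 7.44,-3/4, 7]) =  [ - 7.44,  -  3/4,7] 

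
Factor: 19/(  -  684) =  - 1/36= - 2^( - 2 )*3^( - 2)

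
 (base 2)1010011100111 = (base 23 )a2f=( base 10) 5351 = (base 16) 14E7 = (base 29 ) 6af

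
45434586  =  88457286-43022700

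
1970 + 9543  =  11513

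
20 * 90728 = 1814560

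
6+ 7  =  13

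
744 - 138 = 606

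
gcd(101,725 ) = 1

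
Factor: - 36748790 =  -  2^1 *5^1*13^1*282683^1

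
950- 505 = 445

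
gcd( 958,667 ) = 1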